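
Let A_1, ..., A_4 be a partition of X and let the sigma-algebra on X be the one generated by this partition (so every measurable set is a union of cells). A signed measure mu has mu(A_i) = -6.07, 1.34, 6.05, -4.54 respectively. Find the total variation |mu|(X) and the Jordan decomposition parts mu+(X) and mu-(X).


Step 1: Every measurable set is a union of atoms (the cells / points), so a Hahn decomposition is
  obtained by grouping atoms by sign: P = union of atoms with mu > 0, N = union of the remaining atoms.
  Atoms in P (indices): 2, 3;  atoms in N (indices): 1, 4
  Positive values: 1.34, 6.05
  Negative values: -6.07, -4.54
Step 2: mu+(X) = mu(P) = sum of positive atom values = 7.39
Step 3: mu-(X) = -mu(N) = sum of |negative atom values| = 10.61
Step 4: |mu|(X) = mu+(X) + mu-(X) = 7.39 + 10.61 = 18


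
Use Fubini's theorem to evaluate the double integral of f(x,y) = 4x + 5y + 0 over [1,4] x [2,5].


By Fubini, integrate in x first, then y.
Step 1: Fix y, integrate over x in [1,4]:
  integral(4x + 5y + 0, x=1..4)
  = 4*(4^2 - 1^2)/2 + (5y + 0)*(4 - 1)
  = 30 + (5y + 0)*3
  = 30 + 15y + 0
  = 30 + 15y
Step 2: Integrate over y in [2,5]:
  integral(30 + 15y, y=2..5)
  = 30*3 + 15*(5^2 - 2^2)/2
  = 90 + 157.5
  = 247.5


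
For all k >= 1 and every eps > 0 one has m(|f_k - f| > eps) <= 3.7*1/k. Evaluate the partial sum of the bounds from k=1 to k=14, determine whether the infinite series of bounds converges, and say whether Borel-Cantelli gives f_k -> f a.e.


Step 1: List the terms 3.7*1/k for k = 1 to 14:
  k=1: 3.7
  k=2: 1.85
  k=3: 1.233333
  k=4: 0.925
  k=5: 0.74
  k=6: 0.616667
  k=7: 0.528571
  k=8: 0.4625
  k=9: 0.411111
  k=10: 0.37
  k=11: 0.336364
  k=12: 0.308333
  k=13: 0.284615
  k=14: 0.264286
Step 2: Partial sum = 3.7 + 1.85 + 1.233333 + 0.925 + 0.74 + 0.616667 + 0.528571 + 0.4625 + 0.411111 + 0.37 + 0.336364 + 0.308333 + 0.284615 + 0.264286
     = 12.030781
Step 3: The full series sum_(k>=1) 3.7*1/k diverges (harmonic series, p = 1; a nonzero constant multiple of a divergent series diverges).
Step 4: The (first) Borel-Cantelli lemma requires a summable sequence of measures, so it does not apply here;
        from this bound alone no conclusion about a.e. convergence can be drawn (convergence in measure still
        gives an a.e.-convergent subsequence, but not a.e. convergence of the whole sequence).
Conclusion: series diverges; Borel-Cantelli is inconclusive about a.e. convergence of f_k.


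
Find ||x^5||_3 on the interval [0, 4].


Step 1: ||f||_3 = (integral_0^4 |x^5|^3 dx)^(1/3)
     = (integral_0^4 x^15 dx)^(1/3)
Step 2: integral_0^4 x^15 dx = [x^16/(16)] from 0 to 4 = 4^16/16
     = 4294967296/16 = 2.684355e+08
Step 3: ||f||_3 = (2.684355e+08)^(1/3) = 645.079578


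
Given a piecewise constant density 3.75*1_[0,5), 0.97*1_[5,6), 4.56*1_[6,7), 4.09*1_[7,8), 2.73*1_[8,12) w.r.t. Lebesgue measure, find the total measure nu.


Integrate each piece of the Radon-Nikodym derivative:
Step 1: integral_0^5 3.75 dx = 3.75*(5-0) = 3.75*5 = 18.75
Step 2: integral_5^6 0.97 dx = 0.97*(6-5) = 0.97*1 = 0.97
Step 3: integral_6^7 4.56 dx = 4.56*(7-6) = 4.56*1 = 4.56
Step 4: integral_7^8 4.09 dx = 4.09*(8-7) = 4.09*1 = 4.09
Step 5: integral_8^12 2.73 dx = 2.73*(12-8) = 2.73*4 = 10.92
Total: 18.75 + 0.97 + 4.56 + 4.09 + 10.92 = 39.29


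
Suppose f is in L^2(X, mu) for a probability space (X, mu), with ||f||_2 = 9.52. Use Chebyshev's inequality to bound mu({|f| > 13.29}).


Chebyshev/Markov inequality: mu(|f| > eps) <= (||f||_p / eps)^p
Step 1: ||f||_2 / eps = 9.52 / 13.29 = 0.716328
Step 2: Raise to power p = 2:
  (0.716328)^2 = 0.513126
Step 3: Therefore mu(|f| > 13.29) <= 0.513126


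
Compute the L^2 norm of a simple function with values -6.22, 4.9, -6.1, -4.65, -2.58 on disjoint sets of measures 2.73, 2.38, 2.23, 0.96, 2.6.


Step 1: Compute |f_i|^2 for each value:
  |-6.22|^2 = 38.6884
  |4.9|^2 = 24.01
  |-6.1|^2 = 37.21
  |-4.65|^2 = 21.6225
  |-2.58|^2 = 6.6564
Step 2: Multiply by measures and sum:
  38.6884 * 2.73 = 105.619332
  24.01 * 2.38 = 57.1438
  37.21 * 2.23 = 82.9783
  21.6225 * 0.96 = 20.7576
  6.6564 * 2.6 = 17.30664
Sum = 105.619332 + 57.1438 + 82.9783 + 20.7576 + 17.30664 = 283.805672
Step 3: Take the p-th root:
||f||_2 = (283.805672)^(1/2) = 16.846533


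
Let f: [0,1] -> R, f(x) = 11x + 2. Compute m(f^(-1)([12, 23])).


f^(-1)([12, 23]) = {x : 12 <= 11x + 2 <= 23}
Solving: (12 - 2)/11 <= x <= (23 - 2)/11
= [0.909091, 1.909091]
Intersecting with [0,1]: [0.909091, 1]
Measure = 1 - 0.909091 = 0.090909


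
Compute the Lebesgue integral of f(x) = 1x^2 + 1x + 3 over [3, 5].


The Lebesgue integral of a Riemann-integrable function agrees with the Riemann integral.
Antiderivative F(x) = (1/3)x^3 + (1/2)x^2 + 3x
F(5) = (1/3)*5^3 + (1/2)*5^2 + 3*5
     = (1/3)*125 + (1/2)*25 + 3*5
     = 41.666667 + 12.5 + 15
     = 69.166667
F(3) = 22.5
Integral = F(5) - F(3) = 69.166667 - 22.5 = 46.666667


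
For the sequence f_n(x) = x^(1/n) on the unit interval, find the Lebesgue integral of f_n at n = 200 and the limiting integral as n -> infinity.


At n = 200: f_200(x) = x^(1/200).
Step 1: integral(x^(1/200), 0, 1) = [x^(1/200+1) / (1/200+1)] from 0 to 1
     = 1 / (1/200 + 1) = 1 / ((200+1)/200) = 200/(200+1)
     = 200/201 = 0.995025
Step 2: As n -> infinity, f_n(x) = x^(1/n) -> 1 for x in (0,1], and f_n is increasing in n.
By MCT, lim_n integral(f_n) = integral(lim_n f_n) = integral(1, 0, 1) = 1.
Step 3: Verify convergence: 200/201 = 0.995025 -> 1


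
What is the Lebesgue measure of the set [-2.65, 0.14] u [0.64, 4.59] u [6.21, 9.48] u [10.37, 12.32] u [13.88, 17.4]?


For pairwise disjoint intervals, m(union) = sum of lengths.
= (0.14 - -2.65) + (4.59 - 0.64) + (9.48 - 6.21) + (12.32 - 10.37) + (17.4 - 13.88)
= 2.79 + 3.95 + 3.27 + 1.95 + 3.52
= 15.48


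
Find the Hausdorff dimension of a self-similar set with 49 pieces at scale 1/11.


For a self-similar set with N copies scaled by 1/r:
dim_H = log(N)/log(r) = log(49)/log(11)
= 3.89182/2.397895
= 1.623015


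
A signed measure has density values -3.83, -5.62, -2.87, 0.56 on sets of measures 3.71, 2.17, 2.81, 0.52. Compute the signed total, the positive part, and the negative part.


Step 1: Compute signed measure on each set:
  Set 1: -3.83 * 3.71 = -14.2093
  Set 2: -5.62 * 2.17 = -12.1954
  Set 3: -2.87 * 2.81 = -8.0647
  Set 4: 0.56 * 0.52 = 0.2912
Step 2: Total signed measure = (-14.2093) + (-12.1954) + (-8.0647) + (0.2912)
     = -34.1782
Step 3: Positive part mu+(X) = sum of positive contributions = 0.2912
Step 4: Negative part mu-(X) = |sum of negative contributions| = 34.4694


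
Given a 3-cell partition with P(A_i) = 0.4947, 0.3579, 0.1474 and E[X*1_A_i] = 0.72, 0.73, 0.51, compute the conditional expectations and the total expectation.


For each cell A_i: E[X|A_i] = E[X*1_A_i] / P(A_i)
Step 1: E[X|A_1] = 0.72 / 0.4947 = 1.455428
Step 2: E[X|A_2] = 0.73 / 0.3579 = 2.039676
Step 3: E[X|A_3] = 0.51 / 0.1474 = 3.459973
Verification: E[X] = sum E[X*1_A_i] = 0.72 + 0.73 + 0.51 = 1.96


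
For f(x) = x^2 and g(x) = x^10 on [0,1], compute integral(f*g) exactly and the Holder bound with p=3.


Step 1: Exact integral of f*g = integral(x^12, 0, 1) = 1/13
     = 0.076923
Step 2: Holder bound with p=3, q=1.5:
  ||f||_p = (integral x^6 dx)^(1/3) = (1/7)^(1/3) = 0.522758
  ||g||_q = (integral x^15 dx)^(1/1.5) = (1/16)^(1/1.5) = 0.15749
Step 3: Holder bound = ||f||_p * ||g||_q = 0.522758 * 0.15749 = 0.082329
Verification: 0.076923 <= 0.082329 (Holder holds)


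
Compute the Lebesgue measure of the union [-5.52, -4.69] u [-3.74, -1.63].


For pairwise disjoint intervals, m(union) = sum of lengths.
= (-4.69 - -5.52) + (-1.63 - -3.74)
= 0.83 + 2.11
= 2.94


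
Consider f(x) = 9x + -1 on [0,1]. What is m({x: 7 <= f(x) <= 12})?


f^(-1)([7, 12]) = {x : 7 <= 9x + -1 <= 12}
Solving: (7 - -1)/9 <= x <= (12 - -1)/9
= [0.888889, 1.444444]
Intersecting with [0,1]: [0.888889, 1]
Measure = 1 - 0.888889 = 0.111111


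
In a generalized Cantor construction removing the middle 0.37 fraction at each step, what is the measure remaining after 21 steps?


Step 1: At each step, fraction remaining = 1 - 0.37 = 0.63
Step 2: After 21 steps, measure = (0.63)^21
Result = 6.111552e-05


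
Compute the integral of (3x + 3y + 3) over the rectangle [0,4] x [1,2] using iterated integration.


By Fubini, integrate in x first, then y.
Step 1: Fix y, integrate over x in [0,4]:
  integral(3x + 3y + 3, x=0..4)
  = 3*(4^2 - 0^2)/2 + (3y + 3)*(4 - 0)
  = 24 + (3y + 3)*4
  = 24 + 12y + 12
  = 36 + 12y
Step 2: Integrate over y in [1,2]:
  integral(36 + 12y, y=1..2)
  = 36*1 + 12*(2^2 - 1^2)/2
  = 36 + 18
  = 54


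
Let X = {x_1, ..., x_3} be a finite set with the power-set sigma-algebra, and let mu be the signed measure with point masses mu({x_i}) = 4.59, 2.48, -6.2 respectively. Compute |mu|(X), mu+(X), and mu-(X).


Step 1: Every measurable set is a union of atoms (the cells / points), so a Hahn decomposition is
  obtained by grouping atoms by sign: P = union of atoms with mu > 0, N = union of the remaining atoms.
  Atoms in P (indices): 1, 2;  atoms in N (indices): 3
  Positive values: 4.59, 2.48
  Negative values: -6.2
Step 2: mu+(X) = mu(P) = sum of positive atom values = 7.07
Step 3: mu-(X) = -mu(N) = sum of |negative atom values| = 6.2
Step 4: |mu|(X) = mu+(X) + mu-(X) = 7.07 + 6.2 = 13.27


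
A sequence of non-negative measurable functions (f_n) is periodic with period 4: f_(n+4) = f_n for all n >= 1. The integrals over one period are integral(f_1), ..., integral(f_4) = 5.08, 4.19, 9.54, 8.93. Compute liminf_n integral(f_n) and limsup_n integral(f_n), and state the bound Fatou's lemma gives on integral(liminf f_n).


The sequence (integral(f_n)) is periodic with period 4, repeating the values 5.08, 4.19, 9.54, 8.93 indefinitely.
Step 1: For a periodic sequence, every tail (a_m, a_(m+1), ...) contains all 4 period values infinitely often.
Step 2: Hence inf of every tail = min of the period values = min(5.08, 4.19, 9.54, 8.93) = 4.19.
        liminf_n integral(f_n) = sup over m of (inf of tail from m) = 4.19.
Step 3: Similarly sup of every tail = max of the period values = 9.54.
        limsup_n integral(f_n) = 9.54.
Step 4: Fatou's lemma: integral(liminf_n f_n) <= liminf_n integral(f_n) = 4.19.
        So the integral of the pointwise liminf is at most 4.19.


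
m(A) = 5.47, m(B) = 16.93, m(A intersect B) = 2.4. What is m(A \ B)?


m(A \ B) = m(A) - m(A n B)
= 5.47 - 2.4
= 3.07


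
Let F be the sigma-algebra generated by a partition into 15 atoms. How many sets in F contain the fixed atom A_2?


Each element of F is a union of some subset S of the 15 atoms.
The element contains A_2 iff A_2 is in S.
So we count subsets S of {A_1,...,A_15} with A_2 in S: choose freely among the other 14 atoms.
Count = 2^(15-1) = 2^14 = 16384.


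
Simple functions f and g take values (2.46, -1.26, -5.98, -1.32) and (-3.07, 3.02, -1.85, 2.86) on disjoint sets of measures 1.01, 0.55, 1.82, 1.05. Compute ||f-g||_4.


Step 1: Compute differences f_i - g_i:
  2.46 - -3.07 = 5.53
  -1.26 - 3.02 = -4.28
  -5.98 - -1.85 = -4.13
  -1.32 - 2.86 = -4.18
Step 2: Compute |diff|^4 * measure for each set:
  |5.53|^4 * 1.01 = 935.191445 * 1.01 = 944.543359
  |-4.28|^4 * 0.55 = 335.563779 * 0.55 = 184.560078
  |-4.13|^4 * 1.82 = 290.937838 * 1.82 = 529.506864
  |-4.18|^4 * 1.05 = 305.284762 * 1.05 = 320.549
Step 3: Sum = 1979.159302
Step 4: ||f-g||_4 = (1979.159302)^(1/4) = 6.669913


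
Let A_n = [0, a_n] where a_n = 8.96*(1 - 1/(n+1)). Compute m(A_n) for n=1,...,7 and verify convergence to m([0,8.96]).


By continuity of measure from below: if A_n increases to A, then m(A_n) -> m(A).
Here A = [0, 8.96], so m(A) = 8.96
Step 1: a_1 = 8.96*(1 - 1/2) = 4.48, m(A_1) = 4.48
Step 2: a_2 = 8.96*(1 - 1/3) = 5.9733, m(A_2) = 5.9733
Step 3: a_3 = 8.96*(1 - 1/4) = 6.72, m(A_3) = 6.72
Step 4: a_4 = 8.96*(1 - 1/5) = 7.168, m(A_4) = 7.168
Step 5: a_5 = 8.96*(1 - 1/6) = 7.4667, m(A_5) = 7.4667
Step 6: a_6 = 8.96*(1 - 1/7) = 7.68, m(A_6) = 7.68
Step 7: a_7 = 8.96*(1 - 1/8) = 7.84, m(A_7) = 7.84
Limit: m(A_n) -> m([0,8.96]) = 8.96


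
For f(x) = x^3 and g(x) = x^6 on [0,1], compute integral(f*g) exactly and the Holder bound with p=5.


Step 1: Exact integral of f*g = integral(x^9, 0, 1) = 1/10
     = 0.1
Step 2: Holder bound with p=5, q=1.25:
  ||f||_p = (integral x^15 dx)^(1/5) = (1/16)^(1/5) = 0.574349
  ||g||_q = (integral x^7.5 dx)^(1/1.25) = (1/8.5)^(1/1.25) = 0.180495
Step 3: Holder bound = ||f||_p * ||g||_q = 0.574349 * 0.180495 = 0.103667
Verification: 0.1 <= 0.103667 (Holder holds)


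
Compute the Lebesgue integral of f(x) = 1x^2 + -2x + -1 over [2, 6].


The Lebesgue integral of a Riemann-integrable function agrees with the Riemann integral.
Antiderivative F(x) = (1/3)x^3 + (-2/2)x^2 + -1x
F(6) = (1/3)*6^3 + (-2/2)*6^2 + -1*6
     = (1/3)*216 + (-2/2)*36 + -1*6
     = 72 + -36 + -6
     = 30
F(2) = -3.333333
Integral = F(6) - F(2) = 30 - -3.333333 = 33.333333


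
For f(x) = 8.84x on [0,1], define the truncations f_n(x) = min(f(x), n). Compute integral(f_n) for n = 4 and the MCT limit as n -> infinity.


f(x) = 8.84x on [0,1]; f_n(x) = min(8.84x, n). At n = 4:
Step 1: f(x) reaches 4 at x = 4/8.84 = 0.452489
Step 2: integral(f_4) = integral(8.84x, 0, 0.452489) + integral(4, 0.452489, 1)
       = 8.84*0.452489^2/2 + 4*(1 - 0.452489)
       = 0.904977 + 2.190045
       = 3.095023
Step 3: As n -> infinity, f_n increases to f, so by MCT integral(f_n) -> integral(f) = 8.84/2 = 4.42.
Convergence: integral(f_4) = 3.095023 -> 4.42 as n -> infinity


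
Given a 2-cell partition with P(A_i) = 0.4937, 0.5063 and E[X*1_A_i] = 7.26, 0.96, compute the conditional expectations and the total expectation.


For each cell A_i: E[X|A_i] = E[X*1_A_i] / P(A_i)
Step 1: E[X|A_1] = 7.26 / 0.4937 = 14.705287
Step 2: E[X|A_2] = 0.96 / 0.5063 = 1.896109
Verification: E[X] = sum E[X*1_A_i] = 7.26 + 0.96 = 8.22


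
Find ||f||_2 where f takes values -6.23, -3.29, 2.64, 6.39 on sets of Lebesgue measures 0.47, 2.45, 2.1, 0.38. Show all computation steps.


Step 1: Compute |f_i|^2 for each value:
  |-6.23|^2 = 38.8129
  |-3.29|^2 = 10.8241
  |2.64|^2 = 6.9696
  |6.39|^2 = 40.8321
Step 2: Multiply by measures and sum:
  38.8129 * 0.47 = 18.242063
  10.8241 * 2.45 = 26.519045
  6.9696 * 2.1 = 14.63616
  40.8321 * 0.38 = 15.516198
Sum = 18.242063 + 26.519045 + 14.63616 + 15.516198 = 74.913466
Step 3: Take the p-th root:
||f||_2 = (74.913466)^(1/2) = 8.655257


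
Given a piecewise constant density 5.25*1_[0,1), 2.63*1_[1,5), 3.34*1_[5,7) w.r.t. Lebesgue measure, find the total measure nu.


Integrate each piece of the Radon-Nikodym derivative:
Step 1: integral_0^1 5.25 dx = 5.25*(1-0) = 5.25*1 = 5.25
Step 2: integral_1^5 2.63 dx = 2.63*(5-1) = 2.63*4 = 10.52
Step 3: integral_5^7 3.34 dx = 3.34*(7-5) = 3.34*2 = 6.68
Total: 5.25 + 10.52 + 6.68 = 22.45


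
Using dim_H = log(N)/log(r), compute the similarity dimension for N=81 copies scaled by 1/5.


For a self-similar set with N copies scaled by 1/r:
dim_H = log(N)/log(r) = log(81)/log(5)
= 4.394449/1.609438
= 2.730425


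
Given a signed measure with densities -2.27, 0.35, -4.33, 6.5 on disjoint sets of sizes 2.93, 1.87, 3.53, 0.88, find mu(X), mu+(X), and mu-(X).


Step 1: Compute signed measure on each set:
  Set 1: -2.27 * 2.93 = -6.6511
  Set 2: 0.35 * 1.87 = 0.6545
  Set 3: -4.33 * 3.53 = -15.2849
  Set 4: 6.5 * 0.88 = 5.72
Step 2: Total signed measure = (-6.6511) + (0.6545) + (-15.2849) + (5.72)
     = -15.5615
Step 3: Positive part mu+(X) = sum of positive contributions = 6.3745
Step 4: Negative part mu-(X) = |sum of negative contributions| = 21.936


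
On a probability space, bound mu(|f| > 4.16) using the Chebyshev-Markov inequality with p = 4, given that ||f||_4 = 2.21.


Chebyshev/Markov inequality: mu(|f| > eps) <= (||f||_p / eps)^p
Step 1: ||f||_4 / eps = 2.21 / 4.16 = 0.53125
Step 2: Raise to power p = 4:
  (0.53125)^4 = 0.079652
Step 3: Therefore mu(|f| > 4.16) <= 0.079652


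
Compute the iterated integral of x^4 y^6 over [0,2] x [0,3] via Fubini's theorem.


By Fubini's theorem, the double integral factors as a product of single integrals:
Step 1: integral_0^2 x^4 dx = [x^5/5] from 0 to 2
     = 2^5/5 = 6.4
Step 2: integral_0^3 y^6 dy = [y^7/7] from 0 to 3
     = 3^7/7 = 312.428571
Step 3: Double integral = 6.4 * 312.428571 = 1999.542857


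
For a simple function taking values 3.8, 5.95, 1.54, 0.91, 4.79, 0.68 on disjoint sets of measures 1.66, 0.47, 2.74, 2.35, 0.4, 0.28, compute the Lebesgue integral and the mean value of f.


Step 1: Integral = sum(value_i * measure_i)
= 3.8*1.66 + 5.95*0.47 + 1.54*2.74 + 0.91*2.35 + 4.79*0.4 + 0.68*0.28
= 6.308 + 2.7965 + 4.2196 + 2.1385 + 1.916 + 0.1904
= 17.569
Step 2: Total measure of domain = 1.66 + 0.47 + 2.74 + 2.35 + 0.4 + 0.28 = 7.9
Step 3: Average value = 17.569 / 7.9 = 2.223924


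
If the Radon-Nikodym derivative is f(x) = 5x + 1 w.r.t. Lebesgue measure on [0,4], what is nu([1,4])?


nu(A) = integral_A (dnu/dmu) dmu = integral_1^4 (5x + 1) dx
Step 1: Antiderivative F(x) = (5/2)x^2 + 1x
Step 2: F(4) = (5/2)*4^2 + 1*4 = 40 + 4 = 44
Step 3: F(1) = (5/2)*1^2 + 1*1 = 2.5 + 1 = 3.5
Step 4: nu([1,4]) = F(4) - F(1) = 44 - 3.5 = 40.5


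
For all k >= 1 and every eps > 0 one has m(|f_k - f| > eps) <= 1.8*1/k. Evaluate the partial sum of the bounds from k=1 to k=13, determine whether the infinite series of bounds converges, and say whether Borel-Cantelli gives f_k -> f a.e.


Step 1: List the terms 1.8*1/k for k = 1 to 13:
  k=1: 1.8
  k=2: 0.9
  k=3: 0.6
  k=4: 0.45
  k=5: 0.36
  k=6: 0.3
  k=7: 0.257143
  k=8: 0.225
  k=9: 0.2
  k=10: 0.18
  k=11: 0.163636
  k=12: 0.15
  k=13: 0.138462
Step 2: Partial sum = 1.8 + 0.9 + 0.6 + 0.45 + 0.36 + 0.3 + 0.257143 + 0.225 + 0.2 + 0.18 + 0.163636 + 0.15 + 0.138462
     = 5.724241
Step 3: The full series sum_(k>=1) 1.8*1/k diverges (harmonic series, p = 1; a nonzero constant multiple of a divergent series diverges).
Step 4: The (first) Borel-Cantelli lemma requires a summable sequence of measures, so it does not apply here;
        from this bound alone no conclusion about a.e. convergence can be drawn (convergence in measure still
        gives an a.e.-convergent subsequence, but not a.e. convergence of the whole sequence).
Conclusion: series diverges; Borel-Cantelli is inconclusive about a.e. convergence of f_k.


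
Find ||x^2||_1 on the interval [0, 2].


Step 1: ||f||_1 = (integral_0^2 |x^2|^1 dx)^(1/1)
     = (integral_0^2 x^2 dx)^(1/1)
Step 2: integral_0^2 x^2 dx = [x^3/(3)] from 0 to 2 = 2^3/3
     = 8/3 = 2.666667
Step 3: ||f||_1 = (2.666667)^(1/1) = 2.666667


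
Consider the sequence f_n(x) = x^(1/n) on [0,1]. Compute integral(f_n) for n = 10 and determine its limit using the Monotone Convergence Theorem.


At n = 10: f_10(x) = x^(1/10).
Step 1: integral(x^(1/10), 0, 1) = [x^(1/10+1) / (1/10+1)] from 0 to 1
     = 1 / (1/10 + 1) = 1 / ((10+1)/10) = 10/(10+1)
     = 10/11 = 0.909091
Step 2: As n -> infinity, f_n(x) = x^(1/n) -> 1 for x in (0,1], and f_n is increasing in n.
By MCT, lim_n integral(f_n) = integral(lim_n f_n) = integral(1, 0, 1) = 1.
Step 3: Verify convergence: 10/11 = 0.909091 -> 1


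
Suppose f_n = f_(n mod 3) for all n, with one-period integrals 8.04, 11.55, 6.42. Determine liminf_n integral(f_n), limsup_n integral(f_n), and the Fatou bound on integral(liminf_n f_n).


The sequence (integral(f_n)) is periodic with period 3, repeating the values 8.04, 11.55, 6.42 indefinitely.
Step 1: For a periodic sequence, every tail (a_m, a_(m+1), ...) contains all 3 period values infinitely often.
Step 2: Hence inf of every tail = min of the period values = min(8.04, 11.55, 6.42) = 6.42.
        liminf_n integral(f_n) = sup over m of (inf of tail from m) = 6.42.
Step 3: Similarly sup of every tail = max of the period values = 11.55.
        limsup_n integral(f_n) = 11.55.
Step 4: Fatou's lemma: integral(liminf_n f_n) <= liminf_n integral(f_n) = 6.42.
        So the integral of the pointwise liminf is at most 6.42.


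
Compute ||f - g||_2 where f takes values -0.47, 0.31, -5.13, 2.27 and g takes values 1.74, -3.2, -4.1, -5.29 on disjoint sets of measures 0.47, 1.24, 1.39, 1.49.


Step 1: Compute differences f_i - g_i:
  -0.47 - 1.74 = -2.21
  0.31 - -3.2 = 3.51
  -5.13 - -4.1 = -1.03
  2.27 - -5.29 = 7.56
Step 2: Compute |diff|^2 * measure for each set:
  |-2.21|^2 * 0.47 = 4.8841 * 0.47 = 2.295527
  |3.51|^2 * 1.24 = 12.3201 * 1.24 = 15.276924
  |-1.03|^2 * 1.39 = 1.0609 * 1.39 = 1.474651
  |7.56|^2 * 1.49 = 57.1536 * 1.49 = 85.158864
Step 3: Sum = 104.205966
Step 4: ||f-g||_2 = (104.205966)^(1/2) = 10.208132


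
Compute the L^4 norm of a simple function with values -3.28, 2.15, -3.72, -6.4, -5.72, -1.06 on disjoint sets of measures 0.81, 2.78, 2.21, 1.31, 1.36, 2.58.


Step 1: Compute |f_i|^4 for each value:
  |-3.28|^4 = 115.743171
  |2.15|^4 = 21.367506
  |-3.72|^4 = 191.501315
  |-6.4|^4 = 1677.7216
  |-5.72|^4 = 1070.493699
  |-1.06|^4 = 1.262477
Step 2: Multiply by measures and sum:
  115.743171 * 0.81 = 93.751968
  21.367506 * 2.78 = 59.401667
  191.501315 * 2.21 = 423.217905
  1677.7216 * 1.31 = 2197.815296
  1070.493699 * 1.36 = 1455.87143
  1.262477 * 2.58 = 3.257191
Sum = 93.751968 + 59.401667 + 423.217905 + 2197.815296 + 1455.87143 + 3.257191 = 4233.315457
Step 3: Take the p-th root:
||f||_4 = (4233.315457)^(1/4) = 8.066222


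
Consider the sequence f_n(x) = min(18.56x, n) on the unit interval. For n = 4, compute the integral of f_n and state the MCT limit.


f(x) = 18.56x on [0,1]; f_n(x) = min(18.56x, n). At n = 4:
Step 1: f(x) reaches 4 at x = 4/18.56 = 0.215517
Step 2: integral(f_4) = integral(18.56x, 0, 0.215517) + integral(4, 0.215517, 1)
       = 18.56*0.215517^2/2 + 4*(1 - 0.215517)
       = 0.431034 + 3.137931
       = 3.568966
Step 3: As n -> infinity, f_n increases to f, so by MCT integral(f_n) -> integral(f) = 18.56/2 = 9.28.
Convergence: integral(f_4) = 3.568966 -> 9.28 as n -> infinity


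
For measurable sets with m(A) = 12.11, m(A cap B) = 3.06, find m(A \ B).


m(A \ B) = m(A) - m(A n B)
= 12.11 - 3.06
= 9.05


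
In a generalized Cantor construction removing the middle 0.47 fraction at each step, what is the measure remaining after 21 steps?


Step 1: At each step, fraction remaining = 1 - 0.47 = 0.53
Step 2: After 21 steps, measure = (0.53)^21
Result = 1.621038e-06


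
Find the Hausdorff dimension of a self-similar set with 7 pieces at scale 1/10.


For a self-similar set with N copies scaled by 1/r:
dim_H = log(N)/log(r) = log(7)/log(10)
= 1.94591/2.302585
= 0.845098


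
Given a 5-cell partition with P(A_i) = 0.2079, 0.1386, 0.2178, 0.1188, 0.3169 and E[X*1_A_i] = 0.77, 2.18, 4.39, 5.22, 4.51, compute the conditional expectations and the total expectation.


For each cell A_i: E[X|A_i] = E[X*1_A_i] / P(A_i)
Step 1: E[X|A_1] = 0.77 / 0.2079 = 3.703704
Step 2: E[X|A_2] = 2.18 / 0.1386 = 15.728716
Step 3: E[X|A_3] = 4.39 / 0.2178 = 20.156107
Step 4: E[X|A_4] = 5.22 / 0.1188 = 43.939394
Step 5: E[X|A_5] = 4.51 / 0.3169 = 14.231619
Verification: E[X] = sum E[X*1_A_i] = 0.77 + 2.18 + 4.39 + 5.22 + 4.51 = 17.07


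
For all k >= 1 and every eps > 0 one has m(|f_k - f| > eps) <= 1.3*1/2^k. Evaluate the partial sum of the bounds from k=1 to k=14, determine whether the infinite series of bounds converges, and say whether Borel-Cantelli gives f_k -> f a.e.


Step 1: List the terms 1.3*1/2^k for k = 1 to 14:
  k=1: 0.65
  k=2: 0.325
  k=3: 0.1625
  k=4: 0.08125
  k=5: 0.040625
  k=6: 0.020313
  k=7: 0.010156
  k=8: 0.005078
  k=9: 0.002539
  k=10: 0.00127
  k=11: 6.347656e-04
  k=12: 3.173828e-04
  k=13: 1.586914e-04
  k=14: 7.934570e-05
Step 2: Partial sum = 0.65 + 0.325 + 0.1625 + 0.08125 + 0.040625 + 0.020313 + 0.010156 + 0.005078 + 0.002539 + 0.00127 + 6.347656e-04 + 3.173828e-04 + 1.586914e-04 + 7.934570e-05
     = 1.299921
Step 3: The full series sum_(k>=1) 1.3*1/2^k converges (geometric series with ratio 1/2 < 1; a constant multiple of a convergent series converges).
Step 4: Fix eps > 0. Since sum_k m(|f_k - f| > eps) < infinity, the Borel-Cantelli lemma gives
        m(limsup_k {|f_k - f| > eps}) = 0, i.e. for a.e. x, |f_k(x) - f(x)| <= eps for all large k.
        Applying this with eps = 1/j for j = 1, 2, ... and intersecting the countably many full-measure sets,
        for a.e. x we get limsup_k |f_k(x) - f(x)| <= 1/j for every j, hence f_k -> f almost everywhere.
Conclusion: series converges; Borel-Cantelli yields f_k -> f a.e.


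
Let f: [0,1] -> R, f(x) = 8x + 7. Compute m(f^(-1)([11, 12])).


f^(-1)([11, 12]) = {x : 11 <= 8x + 7 <= 12}
Solving: (11 - 7)/8 <= x <= (12 - 7)/8
= [0.5, 0.625]
Intersecting with [0,1]: [0.5, 0.625]
Measure = 0.625 - 0.5 = 0.125


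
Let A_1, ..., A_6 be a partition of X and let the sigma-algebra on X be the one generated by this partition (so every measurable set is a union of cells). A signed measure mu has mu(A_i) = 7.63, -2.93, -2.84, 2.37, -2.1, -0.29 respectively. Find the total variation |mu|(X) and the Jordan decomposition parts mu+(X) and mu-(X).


Step 1: Every measurable set is a union of atoms (the cells / points), so a Hahn decomposition is
  obtained by grouping atoms by sign: P = union of atoms with mu > 0, N = union of the remaining atoms.
  Atoms in P (indices): 1, 4;  atoms in N (indices): 2, 3, 5, 6
  Positive values: 7.63, 2.37
  Negative values: -2.93, -2.84, -2.1, -0.29
Step 2: mu+(X) = mu(P) = sum of positive atom values = 10
Step 3: mu-(X) = -mu(N) = sum of |negative atom values| = 8.16
Step 4: |mu|(X) = mu+(X) + mu-(X) = 10 + 8.16 = 18.16


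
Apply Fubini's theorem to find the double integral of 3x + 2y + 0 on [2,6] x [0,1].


By Fubini, integrate in x first, then y.
Step 1: Fix y, integrate over x in [2,6]:
  integral(3x + 2y + 0, x=2..6)
  = 3*(6^2 - 2^2)/2 + (2y + 0)*(6 - 2)
  = 48 + (2y + 0)*4
  = 48 + 8y + 0
  = 48 + 8y
Step 2: Integrate over y in [0,1]:
  integral(48 + 8y, y=0..1)
  = 48*1 + 8*(1^2 - 0^2)/2
  = 48 + 4
  = 52


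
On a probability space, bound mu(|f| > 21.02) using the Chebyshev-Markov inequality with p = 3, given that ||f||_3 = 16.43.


Chebyshev/Markov inequality: mu(|f| > eps) <= (||f||_p / eps)^p
Step 1: ||f||_3 / eps = 16.43 / 21.02 = 0.781637
Step 2: Raise to power p = 3:
  (0.781637)^3 = 0.477545
Step 3: Therefore mu(|f| > 21.02) <= 0.477545


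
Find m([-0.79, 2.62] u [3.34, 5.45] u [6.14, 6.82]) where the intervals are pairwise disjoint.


For pairwise disjoint intervals, m(union) = sum of lengths.
= (2.62 - -0.79) + (5.45 - 3.34) + (6.82 - 6.14)
= 3.41 + 2.11 + 0.68
= 6.2


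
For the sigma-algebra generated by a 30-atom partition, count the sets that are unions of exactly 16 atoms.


Each element of F is a union of some subset of the 30 atoms.
Elements that are unions of exactly 16 atoms correspond to 16-element subsets of the 30 atoms.
Count = C(30, 16) = 30! / (16! * 14!) = 145422675.


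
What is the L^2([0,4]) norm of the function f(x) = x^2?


Step 1: ||f||_2 = (integral_0^4 |x^2|^2 dx)^(1/2)
     = (integral_0^4 x^4 dx)^(1/2)
Step 2: integral_0^4 x^4 dx = [x^5/(5)] from 0 to 4 = 4^5/5
     = 1024/5 = 204.8
Step 3: ||f||_2 = (204.8)^(1/2) = 14.310835


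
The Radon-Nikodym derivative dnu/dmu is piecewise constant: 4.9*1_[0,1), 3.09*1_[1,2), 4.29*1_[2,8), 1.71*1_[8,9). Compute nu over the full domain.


Integrate each piece of the Radon-Nikodym derivative:
Step 1: integral_0^1 4.9 dx = 4.9*(1-0) = 4.9*1 = 4.9
Step 2: integral_1^2 3.09 dx = 3.09*(2-1) = 3.09*1 = 3.09
Step 3: integral_2^8 4.29 dx = 4.29*(8-2) = 4.29*6 = 25.74
Step 4: integral_8^9 1.71 dx = 1.71*(9-8) = 1.71*1 = 1.71
Total: 4.9 + 3.09 + 25.74 + 1.71 = 35.44


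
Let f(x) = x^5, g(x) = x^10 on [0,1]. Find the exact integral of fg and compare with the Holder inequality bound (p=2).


Step 1: Exact integral of f*g = integral(x^15, 0, 1) = 1/16
     = 0.0625
Step 2: Holder bound with p=2, q=2:
  ||f||_p = (integral x^10 dx)^(1/2) = (1/11)^(1/2) = 0.301511
  ||g||_q = (integral x^20 dx)^(1/2) = (1/21)^(1/2) = 0.218218
Step 3: Holder bound = ||f||_p * ||g||_q = 0.301511 * 0.218218 = 0.065795
Verification: 0.0625 <= 0.065795 (Holder holds)


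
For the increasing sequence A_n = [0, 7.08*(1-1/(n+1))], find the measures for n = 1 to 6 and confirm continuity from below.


By continuity of measure from below: if A_n increases to A, then m(A_n) -> m(A).
Here A = [0, 7.08], so m(A) = 7.08
Step 1: a_1 = 7.08*(1 - 1/2) = 3.54, m(A_1) = 3.54
Step 2: a_2 = 7.08*(1 - 1/3) = 4.72, m(A_2) = 4.72
Step 3: a_3 = 7.08*(1 - 1/4) = 5.31, m(A_3) = 5.31
Step 4: a_4 = 7.08*(1 - 1/5) = 5.664, m(A_4) = 5.664
Step 5: a_5 = 7.08*(1 - 1/6) = 5.9, m(A_5) = 5.9
Step 6: a_6 = 7.08*(1 - 1/7) = 6.0686, m(A_6) = 6.0686
Limit: m(A_n) -> m([0,7.08]) = 7.08


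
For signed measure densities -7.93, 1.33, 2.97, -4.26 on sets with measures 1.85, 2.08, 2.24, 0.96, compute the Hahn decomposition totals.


Step 1: Compute signed measure on each set:
  Set 1: -7.93 * 1.85 = -14.6705
  Set 2: 1.33 * 2.08 = 2.7664
  Set 3: 2.97 * 2.24 = 6.6528
  Set 4: -4.26 * 0.96 = -4.0896
Step 2: Total signed measure = (-14.6705) + (2.7664) + (6.6528) + (-4.0896)
     = -9.3409
Step 3: Positive part mu+(X) = sum of positive contributions = 9.4192
Step 4: Negative part mu-(X) = |sum of negative contributions| = 18.7601


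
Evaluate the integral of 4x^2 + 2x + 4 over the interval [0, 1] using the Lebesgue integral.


The Lebesgue integral of a Riemann-integrable function agrees with the Riemann integral.
Antiderivative F(x) = (4/3)x^3 + (2/2)x^2 + 4x
F(1) = (4/3)*1^3 + (2/2)*1^2 + 4*1
     = (4/3)*1 + (2/2)*1 + 4*1
     = 1.333333 + 1 + 4
     = 6.333333
F(0) = 0.0
Integral = F(1) - F(0) = 6.333333 - 0.0 = 6.333333


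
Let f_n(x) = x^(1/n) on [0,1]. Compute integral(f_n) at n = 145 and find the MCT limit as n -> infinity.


At n = 145: f_145(x) = x^(1/145).
Step 1: integral(x^(1/145), 0, 1) = [x^(1/145+1) / (1/145+1)] from 0 to 1
     = 1 / (1/145 + 1) = 1 / ((145+1)/145) = 145/(145+1)
     = 145/146 = 0.993151
Step 2: As n -> infinity, f_n(x) = x^(1/n) -> 1 for x in (0,1], and f_n is increasing in n.
By MCT, lim_n integral(f_n) = integral(lim_n f_n) = integral(1, 0, 1) = 1.
Step 3: Verify convergence: 145/146 = 0.993151 -> 1


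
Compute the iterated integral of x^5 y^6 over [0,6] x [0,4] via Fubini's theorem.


By Fubini's theorem, the double integral factors as a product of single integrals:
Step 1: integral_0^6 x^5 dx = [x^6/6] from 0 to 6
     = 6^6/6 = 7776
Step 2: integral_0^4 y^6 dy = [y^7/7] from 0 to 4
     = 4^7/7 = 2340.571429
Step 3: Double integral = 7776 * 2340.571429 = 1.820028e+07


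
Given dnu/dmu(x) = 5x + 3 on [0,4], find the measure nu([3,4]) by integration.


nu(A) = integral_A (dnu/dmu) dmu = integral_3^4 (5x + 3) dx
Step 1: Antiderivative F(x) = (5/2)x^2 + 3x
Step 2: F(4) = (5/2)*4^2 + 3*4 = 40 + 12 = 52
Step 3: F(3) = (5/2)*3^2 + 3*3 = 22.5 + 9 = 31.5
Step 4: nu([3,4]) = F(4) - F(3) = 52 - 31.5 = 20.5


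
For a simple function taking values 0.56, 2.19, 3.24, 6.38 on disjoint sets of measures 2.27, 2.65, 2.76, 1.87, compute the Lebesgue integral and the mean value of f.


Step 1: Integral = sum(value_i * measure_i)
= 0.56*2.27 + 2.19*2.65 + 3.24*2.76 + 6.38*1.87
= 1.2712 + 5.8035 + 8.9424 + 11.9306
= 27.9477
Step 2: Total measure of domain = 2.27 + 2.65 + 2.76 + 1.87 = 9.55
Step 3: Average value = 27.9477 / 9.55 = 2.926461


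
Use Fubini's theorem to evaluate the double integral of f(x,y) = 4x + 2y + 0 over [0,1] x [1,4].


By Fubini, integrate in x first, then y.
Step 1: Fix y, integrate over x in [0,1]:
  integral(4x + 2y + 0, x=0..1)
  = 4*(1^2 - 0^2)/2 + (2y + 0)*(1 - 0)
  = 2 + (2y + 0)*1
  = 2 + 2y + 0
  = 2 + 2y
Step 2: Integrate over y in [1,4]:
  integral(2 + 2y, y=1..4)
  = 2*3 + 2*(4^2 - 1^2)/2
  = 6 + 15
  = 21


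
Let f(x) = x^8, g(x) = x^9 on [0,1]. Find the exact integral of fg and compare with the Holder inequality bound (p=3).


Step 1: Exact integral of f*g = integral(x^17, 0, 1) = 1/18
     = 0.055556
Step 2: Holder bound with p=3, q=1.5:
  ||f||_p = (integral x^24 dx)^(1/3) = (1/25)^(1/3) = 0.341995
  ||g||_q = (integral x^13.5 dx)^(1/1.5) = (1/14.5)^(1/1.5) = 0.168172
Step 3: Holder bound = ||f||_p * ||g||_q = 0.341995 * 0.168172 = 0.057514
Verification: 0.055556 <= 0.057514 (Holder holds)


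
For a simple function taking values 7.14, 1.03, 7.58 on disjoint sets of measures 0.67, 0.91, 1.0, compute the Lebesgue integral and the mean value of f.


Step 1: Integral = sum(value_i * measure_i)
= 7.14*0.67 + 1.03*0.91 + 7.58*1.0
= 4.7838 + 0.9373 + 7.58
= 13.3011
Step 2: Total measure of domain = 0.67 + 0.91 + 1.0 = 2.58
Step 3: Average value = 13.3011 / 2.58 = 5.155465


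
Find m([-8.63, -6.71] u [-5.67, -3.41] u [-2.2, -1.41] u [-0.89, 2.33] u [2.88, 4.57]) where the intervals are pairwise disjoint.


For pairwise disjoint intervals, m(union) = sum of lengths.
= (-6.71 - -8.63) + (-3.41 - -5.67) + (-1.41 - -2.2) + (2.33 - -0.89) + (4.57 - 2.88)
= 1.92 + 2.26 + 0.79 + 3.22 + 1.69
= 9.88


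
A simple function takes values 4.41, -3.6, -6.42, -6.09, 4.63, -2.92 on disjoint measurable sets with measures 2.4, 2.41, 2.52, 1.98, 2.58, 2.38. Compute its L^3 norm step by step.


Step 1: Compute |f_i|^3 for each value:
  |4.41|^3 = 85.766121
  |-3.6|^3 = 46.656
  |-6.42|^3 = 264.609288
  |-6.09|^3 = 225.866529
  |4.63|^3 = 99.252847
  |-2.92|^3 = 24.897088
Step 2: Multiply by measures and sum:
  85.766121 * 2.4 = 205.83869
  46.656 * 2.41 = 112.44096
  264.609288 * 2.52 = 666.815406
  225.866529 * 1.98 = 447.215727
  99.252847 * 2.58 = 256.072345
  24.897088 * 2.38 = 59.255069
Sum = 205.83869 + 112.44096 + 666.815406 + 447.215727 + 256.072345 + 59.255069 = 1747.638198
Step 3: Take the p-th root:
||f||_3 = (1747.638198)^(1/3) = 12.045288


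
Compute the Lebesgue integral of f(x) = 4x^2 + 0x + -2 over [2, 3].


The Lebesgue integral of a Riemann-integrable function agrees with the Riemann integral.
Antiderivative F(x) = (4/3)x^3 + (0/2)x^2 + -2x
F(3) = (4/3)*3^3 + (0/2)*3^2 + -2*3
     = (4/3)*27 + (0/2)*9 + -2*3
     = 36 + 0.0 + -6
     = 30
F(2) = 6.666667
Integral = F(3) - F(2) = 30 - 6.666667 = 23.333333


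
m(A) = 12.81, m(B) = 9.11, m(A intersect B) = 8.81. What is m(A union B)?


By inclusion-exclusion: m(A u B) = m(A) + m(B) - m(A n B)
= 12.81 + 9.11 - 8.81
= 13.11


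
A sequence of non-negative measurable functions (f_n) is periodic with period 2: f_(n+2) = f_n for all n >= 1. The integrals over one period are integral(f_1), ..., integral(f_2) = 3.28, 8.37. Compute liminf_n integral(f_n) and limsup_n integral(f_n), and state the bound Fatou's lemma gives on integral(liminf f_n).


The sequence (integral(f_n)) is periodic with period 2, repeating the values 3.28, 8.37 indefinitely.
Step 1: For a periodic sequence, every tail (a_m, a_(m+1), ...) contains all 2 period values infinitely often.
Step 2: Hence inf of every tail = min of the period values = min(3.28, 8.37) = 3.28.
        liminf_n integral(f_n) = sup over m of (inf of tail from m) = 3.28.
Step 3: Similarly sup of every tail = max of the period values = 8.37.
        limsup_n integral(f_n) = 8.37.
Step 4: Fatou's lemma: integral(liminf_n f_n) <= liminf_n integral(f_n) = 3.28.
        So the integral of the pointwise liminf is at most 3.28.


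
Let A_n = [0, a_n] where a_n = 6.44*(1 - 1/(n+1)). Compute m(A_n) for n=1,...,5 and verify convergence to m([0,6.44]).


By continuity of measure from below: if A_n increases to A, then m(A_n) -> m(A).
Here A = [0, 6.44], so m(A) = 6.44
Step 1: a_1 = 6.44*(1 - 1/2) = 3.22, m(A_1) = 3.22
Step 2: a_2 = 6.44*(1 - 1/3) = 4.2933, m(A_2) = 4.2933
Step 3: a_3 = 6.44*(1 - 1/4) = 4.83, m(A_3) = 4.83
Step 4: a_4 = 6.44*(1 - 1/5) = 5.152, m(A_4) = 5.152
Step 5: a_5 = 6.44*(1 - 1/6) = 5.3667, m(A_5) = 5.3667
Limit: m(A_n) -> m([0,6.44]) = 6.44


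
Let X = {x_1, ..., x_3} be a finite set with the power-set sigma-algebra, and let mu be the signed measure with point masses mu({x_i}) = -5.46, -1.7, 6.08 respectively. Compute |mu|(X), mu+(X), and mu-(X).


Step 1: Every measurable set is a union of atoms (the cells / points), so a Hahn decomposition is
  obtained by grouping atoms by sign: P = union of atoms with mu > 0, N = union of the remaining atoms.
  Atoms in P (indices): 3;  atoms in N (indices): 1, 2
  Positive values: 6.08
  Negative values: -5.46, -1.7
Step 2: mu+(X) = mu(P) = sum of positive atom values = 6.08
Step 3: mu-(X) = -mu(N) = sum of |negative atom values| = 7.16
Step 4: |mu|(X) = mu+(X) + mu-(X) = 6.08 + 7.16 = 13.24


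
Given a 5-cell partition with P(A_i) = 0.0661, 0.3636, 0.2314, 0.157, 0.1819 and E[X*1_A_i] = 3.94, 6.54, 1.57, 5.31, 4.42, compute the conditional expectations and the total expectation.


For each cell A_i: E[X|A_i] = E[X*1_A_i] / P(A_i)
Step 1: E[X|A_1] = 3.94 / 0.0661 = 59.606657
Step 2: E[X|A_2] = 6.54 / 0.3636 = 17.986799
Step 3: E[X|A_3] = 1.57 / 0.2314 = 6.784788
Step 4: E[X|A_4] = 5.31 / 0.157 = 33.821656
Step 5: E[X|A_5] = 4.42 / 0.1819 = 24.299065
Verification: E[X] = sum E[X*1_A_i] = 3.94 + 6.54 + 1.57 + 5.31 + 4.42 = 21.78


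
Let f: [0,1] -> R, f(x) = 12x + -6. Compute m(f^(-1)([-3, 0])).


f^(-1)([-3, 0]) = {x : -3 <= 12x + -6 <= 0}
Solving: (-3 - -6)/12 <= x <= (0 - -6)/12
= [0.25, 0.5]
Intersecting with [0,1]: [0.25, 0.5]
Measure = 0.5 - 0.25 = 0.25


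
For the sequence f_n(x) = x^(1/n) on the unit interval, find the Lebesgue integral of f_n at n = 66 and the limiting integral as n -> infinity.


At n = 66: f_66(x) = x^(1/66).
Step 1: integral(x^(1/66), 0, 1) = [x^(1/66+1) / (1/66+1)] from 0 to 1
     = 1 / (1/66 + 1) = 1 / ((66+1)/66) = 66/(66+1)
     = 66/67 = 0.985075
Step 2: As n -> infinity, f_n(x) = x^(1/n) -> 1 for x in (0,1], and f_n is increasing in n.
By MCT, lim_n integral(f_n) = integral(lim_n f_n) = integral(1, 0, 1) = 1.
Step 3: Verify convergence: 66/67 = 0.985075 -> 1


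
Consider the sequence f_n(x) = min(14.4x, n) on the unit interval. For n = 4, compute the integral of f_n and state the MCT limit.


f(x) = 14.4x on [0,1]; f_n(x) = min(14.4x, n). At n = 4:
Step 1: f(x) reaches 4 at x = 4/14.4 = 0.277778
Step 2: integral(f_4) = integral(14.4x, 0, 0.277778) + integral(4, 0.277778, 1)
       = 14.4*0.277778^2/2 + 4*(1 - 0.277778)
       = 0.555556 + 2.888889
       = 3.444444
Step 3: As n -> infinity, f_n increases to f, so by MCT integral(f_n) -> integral(f) = 14.4/2 = 7.2.
Convergence: integral(f_4) = 3.444444 -> 7.2 as n -> infinity


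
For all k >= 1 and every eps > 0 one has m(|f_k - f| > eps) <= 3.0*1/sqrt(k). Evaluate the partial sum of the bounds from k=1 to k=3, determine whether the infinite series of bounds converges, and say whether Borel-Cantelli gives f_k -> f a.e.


Step 1: List the terms 3.0*1/sqrt(k) for k = 1 to 3:
  k=1: 3
  k=2: 2.12132
  k=3: 1.732051
Step 2: Partial sum = 3 + 2.12132 + 1.732051
     = 6.853371
Step 3: The full series sum_(k>=1) 3.0*1/sqrt(k) diverges (p-series with p = 1/2 <= 1; a nonzero constant multiple of a divergent series diverges).
Step 4: The (first) Borel-Cantelli lemma requires a summable sequence of measures, so it does not apply here;
        from this bound alone no conclusion about a.e. convergence can be drawn (convergence in measure still
        gives an a.e.-convergent subsequence, but not a.e. convergence of the whole sequence).
Conclusion: series diverges; Borel-Cantelli is inconclusive about a.e. convergence of f_k.


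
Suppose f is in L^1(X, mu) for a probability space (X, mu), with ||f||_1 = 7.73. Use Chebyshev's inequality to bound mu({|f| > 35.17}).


Chebyshev/Markov inequality: mu(|f| > eps) <= (||f||_p / eps)^p
Step 1: ||f||_1 / eps = 7.73 / 35.17 = 0.21979
Step 2: Raise to power p = 1:
  (0.21979)^1 = 0.21979
Step 3: Therefore mu(|f| > 35.17) <= 0.21979


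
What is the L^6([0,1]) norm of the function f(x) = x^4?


Step 1: ||f||_6 = (integral_0^1 |x^4|^6 dx)^(1/6)
     = (integral_0^1 x^24 dx)^(1/6)
Step 2: integral_0^1 x^24 dx = [x^25/(25)] from 0 to 1 = 1^25/25
     = 1/25 = 0.04
Step 3: ||f||_6 = (0.04)^(1/6) = 0.584804


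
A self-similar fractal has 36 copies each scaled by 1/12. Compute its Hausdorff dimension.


For a self-similar set with N copies scaled by 1/r:
dim_H = log(N)/log(r) = log(36)/log(12)
= 3.583519/2.484907
= 1.442114
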